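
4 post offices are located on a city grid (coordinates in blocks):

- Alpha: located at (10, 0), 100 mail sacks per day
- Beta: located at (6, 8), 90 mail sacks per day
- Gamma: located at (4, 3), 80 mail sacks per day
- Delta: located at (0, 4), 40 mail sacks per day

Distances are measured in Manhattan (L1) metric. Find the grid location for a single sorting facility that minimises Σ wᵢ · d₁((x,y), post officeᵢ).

Manhattan distance separates: Σwᵢ(|x−xᵢ|+|y−yᵢ|) = Σwᵢ|x−xᵢ| + Σwᵢ|y−yᵢ|, so x and y are optimised independently as 1-D weighted medians.
Total weight W = 310; half = 155.
x-coordinate, sorted with cumulative weight:
  x=0 (Delta, w=40) cum 40
  x=4 (Gamma, w=80) cum 120
  x=6 (Beta, w=90) cum 210  ← median
  x=10 (Alpha, w=100) cum 310
⇒ x* = 6
y-coordinate, sorted with cumulative weight:
  y=0 (Alpha, w=100) cum 100
  y=3 (Gamma, w=80) cum 180  ← median
  y=4 (Delta, w=40) cum 220
  y=8 (Beta, w=90) cum 310
⇒ y* = 3

(6, 3)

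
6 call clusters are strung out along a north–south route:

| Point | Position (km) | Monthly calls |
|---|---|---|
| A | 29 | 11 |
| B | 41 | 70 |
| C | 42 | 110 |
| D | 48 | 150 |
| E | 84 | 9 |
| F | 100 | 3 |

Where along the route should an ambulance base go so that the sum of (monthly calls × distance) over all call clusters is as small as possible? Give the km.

x = 42

For a sum of weighted absolute distances on a line, the optimum is the weighted median (not the mean). Total weight W = 353; half-weight = 176.5.
Sort by position and accumulate weight:
  km 29 (A, w=11) → cum 11
  km 41 (B, w=70) → cum 81
  km 42 (C, w=110) → cum 191  ≥ 176.5 → median here
  km 48 (D, w=150) → cum 341
  km 84 (E, w=9) → cum 350
  km 100 (F, w=3) → cum 353
Optimal location: km 42.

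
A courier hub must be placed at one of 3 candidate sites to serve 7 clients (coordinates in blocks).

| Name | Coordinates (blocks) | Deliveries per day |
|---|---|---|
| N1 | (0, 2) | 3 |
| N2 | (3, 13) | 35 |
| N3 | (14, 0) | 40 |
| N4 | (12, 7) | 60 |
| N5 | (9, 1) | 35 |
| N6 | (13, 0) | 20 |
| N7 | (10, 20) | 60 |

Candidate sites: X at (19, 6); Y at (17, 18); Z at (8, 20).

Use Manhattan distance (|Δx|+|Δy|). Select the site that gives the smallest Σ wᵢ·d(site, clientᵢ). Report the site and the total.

Total weighted distance at each candidate:
  X (19, 6): total = 3939
  Y (17, 18): total = 4419
  Z (8, 20): total = 3878
Minimum is at Z with total 3878 blocks.

Z, total 3878 blocks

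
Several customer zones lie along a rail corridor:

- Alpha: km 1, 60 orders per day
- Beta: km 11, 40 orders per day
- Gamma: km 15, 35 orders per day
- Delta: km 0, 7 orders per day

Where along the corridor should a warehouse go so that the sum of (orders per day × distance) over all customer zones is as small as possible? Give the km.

For a sum of weighted absolute distances on a line, the optimum is the weighted median (not the mean). Total weight W = 142; half-weight = 71.
Sort by position and accumulate weight:
  km 0 (Delta, w=7) → cum 7
  km 1 (Alpha, w=60) → cum 67
  km 11 (Beta, w=40) → cum 107  ≥ 71 → median here
  km 15 (Gamma, w=35) → cum 142
Optimal location: km 11.

x = 11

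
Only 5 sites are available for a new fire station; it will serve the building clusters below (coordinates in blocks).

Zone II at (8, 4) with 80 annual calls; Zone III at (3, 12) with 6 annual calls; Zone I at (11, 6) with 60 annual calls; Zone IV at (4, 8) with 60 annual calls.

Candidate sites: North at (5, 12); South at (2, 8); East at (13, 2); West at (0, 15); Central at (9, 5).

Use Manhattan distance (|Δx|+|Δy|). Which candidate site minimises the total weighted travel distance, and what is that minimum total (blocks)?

Central, total 898 blocks

Total weighted distance at each candidate:
  North (5, 12): total = 1912
  South (2, 8): total = 1610
  East (13, 2): total = 1940
  West (0, 15): total = 3416
  Central (9, 5): total = 898
Minimum is at Central with total 898 blocks.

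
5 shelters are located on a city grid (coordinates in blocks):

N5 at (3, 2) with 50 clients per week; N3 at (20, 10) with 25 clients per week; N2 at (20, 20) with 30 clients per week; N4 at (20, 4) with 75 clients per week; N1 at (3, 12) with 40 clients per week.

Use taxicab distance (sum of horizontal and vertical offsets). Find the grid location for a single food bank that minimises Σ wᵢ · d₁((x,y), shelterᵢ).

(20, 4)

Manhattan distance separates: Σwᵢ(|x−xᵢ|+|y−yᵢ|) = Σwᵢ|x−xᵢ| + Σwᵢ|y−yᵢ|, so x and y are optimised independently as 1-D weighted medians.
Total weight W = 220; half = 110.
x-coordinate, sorted with cumulative weight:
  x=3 (N5, w=50) cum 50
  x=3 (N1, w=40) cum 90
  x=20 (N3, w=25) cum 115  ← median
  x=20 (N2, w=30) cum 145
  x=20 (N4, w=75) cum 220
⇒ x* = 20
y-coordinate, sorted with cumulative weight:
  y=2 (N5, w=50) cum 50
  y=4 (N4, w=75) cum 125  ← median
  y=10 (N3, w=25) cum 150
  y=12 (N1, w=40) cum 190
  y=20 (N2, w=30) cum 220
⇒ y* = 4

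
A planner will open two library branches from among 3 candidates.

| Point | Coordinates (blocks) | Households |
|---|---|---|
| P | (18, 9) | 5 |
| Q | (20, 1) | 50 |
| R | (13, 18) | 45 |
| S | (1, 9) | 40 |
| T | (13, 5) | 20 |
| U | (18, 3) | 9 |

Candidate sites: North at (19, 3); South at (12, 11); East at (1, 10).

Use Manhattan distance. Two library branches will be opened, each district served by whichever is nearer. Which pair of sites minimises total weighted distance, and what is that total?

Evaluate every pair (each demand assigned to the nearer of the two):
  {North, South}: total = 1214
  {North, East}: total = 1294
  {South, East}: total = 1606
Best pair: {North, South} with total 1214.

{North, South}, total 1214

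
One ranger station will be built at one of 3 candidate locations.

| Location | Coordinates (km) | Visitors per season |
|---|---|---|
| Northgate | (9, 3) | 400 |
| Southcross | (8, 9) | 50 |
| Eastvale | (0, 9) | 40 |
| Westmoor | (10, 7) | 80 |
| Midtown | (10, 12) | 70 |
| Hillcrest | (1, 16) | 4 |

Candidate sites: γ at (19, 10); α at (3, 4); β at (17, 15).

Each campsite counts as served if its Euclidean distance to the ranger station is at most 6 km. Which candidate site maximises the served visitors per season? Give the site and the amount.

Coverage radius r = 6 km; a point is covered iff (Δx)²+(Δy)² ≤ 6² = 36.
  γ (19, 10): covers {none} → 0
  α (3, 4): covers {Eastvale} → 40
  β (17, 15): covers {none} → 0
Maximum coverage at α: 40 visitors per season.

α, covering 40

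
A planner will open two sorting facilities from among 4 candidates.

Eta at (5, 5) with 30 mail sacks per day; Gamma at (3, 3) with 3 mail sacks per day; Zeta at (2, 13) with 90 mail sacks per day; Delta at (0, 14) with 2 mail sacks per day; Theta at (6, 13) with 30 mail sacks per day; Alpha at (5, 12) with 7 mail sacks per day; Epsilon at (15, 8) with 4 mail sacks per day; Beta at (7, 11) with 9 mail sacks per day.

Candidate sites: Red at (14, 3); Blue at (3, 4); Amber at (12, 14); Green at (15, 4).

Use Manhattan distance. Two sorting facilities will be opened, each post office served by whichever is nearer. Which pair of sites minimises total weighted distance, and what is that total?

{Blue, Amber}, total 1398

Evaluate every pair (each demand assigned to the nearer of the two):
  {Blue, Amber}: total = 1398
  {Blue, Green}: total = 1564
  {Red, Blue}: total = 1572
  {Amber, Green}: total = 1744
  {Red, Amber}: total = 1746
  {Red, Green}: total = 3210
Best pair: {Blue, Amber} with total 1398.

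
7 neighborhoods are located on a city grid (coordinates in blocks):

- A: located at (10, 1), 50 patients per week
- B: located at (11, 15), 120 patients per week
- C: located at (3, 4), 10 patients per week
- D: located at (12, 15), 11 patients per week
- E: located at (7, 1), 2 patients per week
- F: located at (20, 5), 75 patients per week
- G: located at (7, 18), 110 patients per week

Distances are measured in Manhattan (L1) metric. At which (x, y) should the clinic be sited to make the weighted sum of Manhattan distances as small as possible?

Manhattan distance separates: Σwᵢ(|x−xᵢ|+|y−yᵢ|) = Σwᵢ|x−xᵢ| + Σwᵢ|y−yᵢ|, so x and y are optimised independently as 1-D weighted medians.
Total weight W = 378; half = 189.
x-coordinate, sorted with cumulative weight:
  x=3 (C, w=10) cum 10
  x=7 (E, w=2) cum 12
  x=7 (G, w=110) cum 122
  x=10 (A, w=50) cum 172
  x=11 (B, w=120) cum 292  ← median
  x=12 (D, w=11) cum 303
  x=20 (F, w=75) cum 378
⇒ x* = 11
y-coordinate, sorted with cumulative weight:
  y=1 (A, w=50) cum 50
  y=1 (E, w=2) cum 52
  y=4 (C, w=10) cum 62
  y=5 (F, w=75) cum 137
  y=15 (B, w=120) cum 257  ← median
  y=15 (D, w=11) cum 268
  y=18 (G, w=110) cum 378
⇒ y* = 15

(11, 15)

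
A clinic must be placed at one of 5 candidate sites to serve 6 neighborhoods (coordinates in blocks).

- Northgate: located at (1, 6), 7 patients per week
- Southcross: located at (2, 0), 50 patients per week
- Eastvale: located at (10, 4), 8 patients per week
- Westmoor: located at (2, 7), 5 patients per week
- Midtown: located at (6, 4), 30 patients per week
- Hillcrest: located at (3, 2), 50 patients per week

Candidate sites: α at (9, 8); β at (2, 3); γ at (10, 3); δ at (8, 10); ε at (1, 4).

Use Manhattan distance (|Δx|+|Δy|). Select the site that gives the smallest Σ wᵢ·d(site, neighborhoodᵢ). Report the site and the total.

Total weighted distance at each candidate:
  α (9, 8): total = 1710
  β (2, 3): total = 520
  γ (10, 3): total = 1252
  δ (8, 10): total = 1876
  ε (1, 4): total = 706
Minimum is at β with total 520 blocks.

β, total 520 blocks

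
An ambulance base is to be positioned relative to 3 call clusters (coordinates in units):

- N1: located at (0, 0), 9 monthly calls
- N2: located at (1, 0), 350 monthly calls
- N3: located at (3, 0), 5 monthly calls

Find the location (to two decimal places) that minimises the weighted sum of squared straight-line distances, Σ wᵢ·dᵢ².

The minimiser of Σwᵢ‖p−pᵢ‖² is the weighted centroid p* = (Σwᵢpᵢ)/(Σwᵢ).
Σwᵢ = 364.
Σwᵢxᵢ = 9·0 + 350·1 + 5·3 = 365.
Σwᵢyᵢ = 9·0 + 350·0 + 5·0 = 0.
x* = 365/364 = 1.00, y* = 0/364 = 0.00.

(1.00, 0.00)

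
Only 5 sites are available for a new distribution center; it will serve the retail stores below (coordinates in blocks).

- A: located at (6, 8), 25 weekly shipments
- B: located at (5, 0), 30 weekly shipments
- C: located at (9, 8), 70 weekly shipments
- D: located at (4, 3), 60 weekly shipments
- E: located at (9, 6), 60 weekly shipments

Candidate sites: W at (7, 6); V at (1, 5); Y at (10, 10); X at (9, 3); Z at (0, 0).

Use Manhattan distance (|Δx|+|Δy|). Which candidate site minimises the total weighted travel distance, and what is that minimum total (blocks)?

W, total 1075 blocks

Total weighted distance at each candidate:
  W (7, 6): total = 1075
  V (1, 5): total = 2080
  Y (10, 10): total = 1890
  X (9, 3): total = 1240
  Z (0, 0): total = 3010
Minimum is at W with total 1075 blocks.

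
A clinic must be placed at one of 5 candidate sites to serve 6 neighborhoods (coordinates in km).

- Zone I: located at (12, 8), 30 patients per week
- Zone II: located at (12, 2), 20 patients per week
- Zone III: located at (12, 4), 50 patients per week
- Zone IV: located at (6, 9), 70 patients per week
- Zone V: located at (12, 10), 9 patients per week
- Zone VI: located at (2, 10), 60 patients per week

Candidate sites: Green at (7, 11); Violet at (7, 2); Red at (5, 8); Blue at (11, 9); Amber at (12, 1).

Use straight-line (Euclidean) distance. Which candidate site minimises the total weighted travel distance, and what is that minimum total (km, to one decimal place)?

Total weighted distance at each candidate:
  Green (7, 11): total = 1319.3
  Violet (7, 2): total = 1749.5
  Red (5, 8): total = 1178.4
  Blue (11, 9): total = 1344.8
  Amber (12, 1): total = 1968.2
Minimum is at Red with total 1178.4 km.

Red, total 1178.4 km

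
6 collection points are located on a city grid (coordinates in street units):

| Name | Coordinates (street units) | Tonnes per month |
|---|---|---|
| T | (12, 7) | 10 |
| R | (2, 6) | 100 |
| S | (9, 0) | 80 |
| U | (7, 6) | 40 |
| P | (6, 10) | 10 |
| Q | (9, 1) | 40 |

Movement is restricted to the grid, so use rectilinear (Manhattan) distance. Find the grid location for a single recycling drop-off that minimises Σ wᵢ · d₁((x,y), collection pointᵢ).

(7, 6)

Manhattan distance separates: Σwᵢ(|x−xᵢ|+|y−yᵢ|) = Σwᵢ|x−xᵢ| + Σwᵢ|y−yᵢ|, so x and y are optimised independently as 1-D weighted medians.
Total weight W = 280; half = 140.
x-coordinate, sorted with cumulative weight:
  x=2 (R, w=100) cum 100
  x=6 (P, w=10) cum 110
  x=7 (U, w=40) cum 150  ← median
  x=9 (S, w=80) cum 230
  x=9 (Q, w=40) cum 270
  x=12 (T, w=10) cum 280
⇒ x* = 7
y-coordinate, sorted with cumulative weight:
  y=0 (S, w=80) cum 80
  y=1 (Q, w=40) cum 120
  y=6 (R, w=100) cum 220  ← median
  y=6 (U, w=40) cum 260
  y=7 (T, w=10) cum 270
  y=10 (P, w=10) cum 280
⇒ y* = 6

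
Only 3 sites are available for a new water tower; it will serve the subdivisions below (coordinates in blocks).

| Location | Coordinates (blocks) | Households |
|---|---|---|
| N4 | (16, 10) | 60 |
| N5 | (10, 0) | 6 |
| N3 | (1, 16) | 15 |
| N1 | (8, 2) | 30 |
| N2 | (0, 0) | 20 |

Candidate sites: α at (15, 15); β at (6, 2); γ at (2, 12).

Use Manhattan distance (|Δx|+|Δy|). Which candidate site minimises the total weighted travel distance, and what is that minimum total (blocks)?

β, total 1621 blocks

Total weighted distance at each candidate:
  α (15, 15): total = 1905
  β (6, 2): total = 1621
  γ (2, 12): total = 1915
Minimum is at β with total 1621 blocks.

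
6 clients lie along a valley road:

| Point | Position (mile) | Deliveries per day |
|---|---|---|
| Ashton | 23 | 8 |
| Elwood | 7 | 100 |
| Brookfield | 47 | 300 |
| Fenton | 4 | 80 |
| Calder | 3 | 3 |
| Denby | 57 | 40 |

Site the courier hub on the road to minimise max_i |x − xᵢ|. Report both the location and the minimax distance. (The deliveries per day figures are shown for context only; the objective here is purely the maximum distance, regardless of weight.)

location 30, max distance 27

The 1-center on a line is the midpoint of the two extreme points: leftmost at 3, rightmost at 57.
Optimal location = (3 + 57)/2 = 30; maximum distance = (57 − 3)/2 = 27.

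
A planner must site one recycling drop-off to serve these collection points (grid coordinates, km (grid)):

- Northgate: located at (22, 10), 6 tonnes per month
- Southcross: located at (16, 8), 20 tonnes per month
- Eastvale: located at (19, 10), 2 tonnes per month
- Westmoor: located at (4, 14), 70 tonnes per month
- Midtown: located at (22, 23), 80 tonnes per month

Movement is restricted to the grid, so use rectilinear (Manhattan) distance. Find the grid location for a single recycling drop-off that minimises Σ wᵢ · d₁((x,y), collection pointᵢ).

Manhattan distance separates: Σwᵢ(|x−xᵢ|+|y−yᵢ|) = Σwᵢ|x−xᵢ| + Σwᵢ|y−yᵢ|, so x and y are optimised independently as 1-D weighted medians.
Total weight W = 178; half = 89.
x-coordinate, sorted with cumulative weight:
  x=4 (Westmoor, w=70) cum 70
  x=16 (Southcross, w=20) cum 90  ← median
  x=19 (Eastvale, w=2) cum 92
  x=22 (Northgate, w=6) cum 98
  x=22 (Midtown, w=80) cum 178
⇒ x* = 16
y-coordinate, sorted with cumulative weight:
  y=8 (Southcross, w=20) cum 20
  y=10 (Northgate, w=6) cum 26
  y=10 (Eastvale, w=2) cum 28
  y=14 (Westmoor, w=70) cum 98  ← median
  y=23 (Midtown, w=80) cum 178
⇒ y* = 14

(16, 14)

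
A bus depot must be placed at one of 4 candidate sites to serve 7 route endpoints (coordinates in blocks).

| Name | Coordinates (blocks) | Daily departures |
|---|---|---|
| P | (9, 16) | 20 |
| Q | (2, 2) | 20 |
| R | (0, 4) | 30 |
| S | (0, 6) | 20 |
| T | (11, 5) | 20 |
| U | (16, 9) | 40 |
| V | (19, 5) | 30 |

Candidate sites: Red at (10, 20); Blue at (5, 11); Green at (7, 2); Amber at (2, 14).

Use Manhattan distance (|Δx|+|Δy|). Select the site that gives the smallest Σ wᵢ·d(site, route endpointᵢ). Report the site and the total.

Green, total 2140 blocks

Total weighted distance at each candidate:
  Red (10, 20): total = 3600
  Blue (5, 11): total = 2340
  Green (7, 2): total = 2140
  Amber (2, 14): total = 2880
Minimum is at Green with total 2140 blocks.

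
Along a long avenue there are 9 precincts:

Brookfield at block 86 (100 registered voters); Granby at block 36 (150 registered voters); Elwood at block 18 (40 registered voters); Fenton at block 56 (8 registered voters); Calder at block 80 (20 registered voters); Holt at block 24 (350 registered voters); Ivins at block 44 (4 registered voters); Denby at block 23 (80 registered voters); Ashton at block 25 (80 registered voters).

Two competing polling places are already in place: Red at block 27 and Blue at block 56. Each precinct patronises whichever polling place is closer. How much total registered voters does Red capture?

700

The indifferent point is the midpoint (27+56)/2 = 41.5; precincts left of it (closer to Red at 27) go to Red, those right go to Blue.
  Elwood at 18 (w=40) → Red
  Denby at 23 (w=80) → Red
  Holt at 24 (w=350) → Red
  Ashton at 25 (w=80) → Red
  Granby at 36 (w=150) → Red
  Ivins at 44 (w=4) → Blue
  Fenton at 56 (w=8) → Blue
  Calder at 80 (w=20) → Blue
  Brookfield at 86 (w=100) → Blue
Red captures 700; Blue captures 132.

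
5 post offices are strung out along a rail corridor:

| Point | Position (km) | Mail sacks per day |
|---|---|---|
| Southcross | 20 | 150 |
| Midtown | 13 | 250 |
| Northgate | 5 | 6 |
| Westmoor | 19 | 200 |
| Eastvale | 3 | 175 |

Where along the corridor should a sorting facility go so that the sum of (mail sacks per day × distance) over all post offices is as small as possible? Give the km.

For a sum of weighted absolute distances on a line, the optimum is the weighted median (not the mean). Total weight W = 781; half-weight = 390.5.
Sort by position and accumulate weight:
  km 3 (Eastvale, w=175) → cum 175
  km 5 (Northgate, w=6) → cum 181
  km 13 (Midtown, w=250) → cum 431  ≥ 390.5 → median here
  km 19 (Westmoor, w=200) → cum 631
  km 20 (Southcross, w=150) → cum 781
Optimal location: km 13.

x = 13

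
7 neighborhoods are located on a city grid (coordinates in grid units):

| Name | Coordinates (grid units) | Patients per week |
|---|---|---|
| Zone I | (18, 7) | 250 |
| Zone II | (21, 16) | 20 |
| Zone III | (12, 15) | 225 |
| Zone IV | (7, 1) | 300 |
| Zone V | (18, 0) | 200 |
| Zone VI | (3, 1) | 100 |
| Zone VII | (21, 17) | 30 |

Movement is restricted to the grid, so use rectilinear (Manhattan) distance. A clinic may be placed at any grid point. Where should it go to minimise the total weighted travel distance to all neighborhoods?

Manhattan distance separates: Σwᵢ(|x−xᵢ|+|y−yᵢ|) = Σwᵢ|x−xᵢ| + Σwᵢ|y−yᵢ|, so x and y are optimised independently as 1-D weighted medians.
Total weight W = 1125; half = 562.5.
x-coordinate, sorted with cumulative weight:
  x=3 (Zone VI, w=100) cum 100
  x=7 (Zone IV, w=300) cum 400
  x=12 (Zone III, w=225) cum 625  ← median
  x=18 (Zone I, w=250) cum 875
  x=18 (Zone V, w=200) cum 1075
  x=21 (Zone II, w=20) cum 1095
  x=21 (Zone VII, w=30) cum 1125
⇒ x* = 12
y-coordinate, sorted with cumulative weight:
  y=0 (Zone V, w=200) cum 200
  y=1 (Zone IV, w=300) cum 500
  y=1 (Zone VI, w=100) cum 600  ← median
  y=7 (Zone I, w=250) cum 850
  y=15 (Zone III, w=225) cum 1075
  y=16 (Zone II, w=20) cum 1095
  y=17 (Zone VII, w=30) cum 1125
⇒ y* = 1

(12, 1)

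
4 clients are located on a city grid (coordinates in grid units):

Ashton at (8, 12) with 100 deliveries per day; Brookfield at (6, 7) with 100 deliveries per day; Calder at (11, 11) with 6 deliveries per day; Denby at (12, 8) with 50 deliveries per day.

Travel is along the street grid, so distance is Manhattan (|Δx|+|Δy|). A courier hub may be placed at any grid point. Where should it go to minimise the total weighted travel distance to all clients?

Manhattan distance separates: Σwᵢ(|x−xᵢ|+|y−yᵢ|) = Σwᵢ|x−xᵢ| + Σwᵢ|y−yᵢ|, so x and y are optimised independently as 1-D weighted medians.
Total weight W = 256; half = 128.
x-coordinate, sorted with cumulative weight:
  x=6 (Brookfield, w=100) cum 100
  x=8 (Ashton, w=100) cum 200  ← median
  x=11 (Calder, w=6) cum 206
  x=12 (Denby, w=50) cum 256
⇒ x* = 8
y-coordinate, sorted with cumulative weight:
  y=7 (Brookfield, w=100) cum 100
  y=8 (Denby, w=50) cum 150  ← median
  y=11 (Calder, w=6) cum 156
  y=12 (Ashton, w=100) cum 256
⇒ y* = 8

(8, 8)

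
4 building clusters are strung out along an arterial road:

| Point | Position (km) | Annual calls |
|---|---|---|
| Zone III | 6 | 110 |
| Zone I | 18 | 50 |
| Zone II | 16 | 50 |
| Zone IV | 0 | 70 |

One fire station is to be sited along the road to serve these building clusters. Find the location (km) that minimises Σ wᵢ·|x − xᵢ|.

For a sum of weighted absolute distances on a line, the optimum is the weighted median (not the mean). Total weight W = 280; half-weight = 140.
Sort by position and accumulate weight:
  km 0 (Zone IV, w=70) → cum 70
  km 6 (Zone III, w=110) → cum 180  ≥ 140 → median here
  km 16 (Zone II, w=50) → cum 230
  km 18 (Zone I, w=50) → cum 280
Optimal location: km 6.

x = 6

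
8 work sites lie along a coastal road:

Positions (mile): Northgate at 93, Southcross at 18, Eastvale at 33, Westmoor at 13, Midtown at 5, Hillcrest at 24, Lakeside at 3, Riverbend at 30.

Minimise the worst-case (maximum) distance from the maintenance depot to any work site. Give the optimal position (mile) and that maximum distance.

The 1-center on a line is the midpoint of the two extreme points: leftmost at 3, rightmost at 93.
Optimal location = (3 + 93)/2 = 48; maximum distance = (93 − 3)/2 = 45.

location 48, max distance 45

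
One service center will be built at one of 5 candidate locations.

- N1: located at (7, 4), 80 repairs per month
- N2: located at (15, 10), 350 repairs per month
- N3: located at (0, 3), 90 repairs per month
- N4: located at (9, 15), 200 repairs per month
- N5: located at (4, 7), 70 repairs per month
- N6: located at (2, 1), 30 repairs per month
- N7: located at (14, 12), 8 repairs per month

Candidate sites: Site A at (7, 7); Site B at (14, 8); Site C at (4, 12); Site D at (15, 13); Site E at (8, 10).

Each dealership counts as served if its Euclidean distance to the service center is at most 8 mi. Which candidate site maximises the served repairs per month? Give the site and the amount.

Coverage radius r = 8 mi; a point is covered iff (Δx)²+(Δy)² ≤ 8² = 64.
  Site A (7, 7): covers {N1, N5, N6} → 180
  Site B (14, 8): covers {N2, N7} → 358
  Site C (4, 12): covers {N4, N5} → 270
  Site D (15, 13): covers {N2, N4, N7} → 558
  Site E (8, 10): covers {N1, N2, N4, N5, N7} → 708
Maximum coverage at Site E: 708 repairs per month.

Site E, covering 708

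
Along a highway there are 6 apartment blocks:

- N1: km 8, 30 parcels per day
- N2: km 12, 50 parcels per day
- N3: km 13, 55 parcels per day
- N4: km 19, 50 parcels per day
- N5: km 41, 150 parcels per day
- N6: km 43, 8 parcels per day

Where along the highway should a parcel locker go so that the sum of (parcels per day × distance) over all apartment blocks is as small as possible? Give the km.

x = 19

For a sum of weighted absolute distances on a line, the optimum is the weighted median (not the mean). Total weight W = 343; half-weight = 171.5.
Sort by position and accumulate weight:
  km 8 (N1, w=30) → cum 30
  km 12 (N2, w=50) → cum 80
  km 13 (N3, w=55) → cum 135
  km 19 (N4, w=50) → cum 185  ≥ 171.5 → median here
  km 41 (N5, w=150) → cum 335
  km 43 (N6, w=8) → cum 343
Optimal location: km 19.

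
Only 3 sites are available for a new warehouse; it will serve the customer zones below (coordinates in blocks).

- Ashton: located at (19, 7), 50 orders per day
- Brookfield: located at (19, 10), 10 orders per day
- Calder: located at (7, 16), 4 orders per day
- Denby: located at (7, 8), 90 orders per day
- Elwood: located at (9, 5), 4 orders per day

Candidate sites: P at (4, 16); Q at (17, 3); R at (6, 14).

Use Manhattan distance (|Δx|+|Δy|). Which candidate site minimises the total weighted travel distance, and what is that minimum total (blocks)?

Total weighted distance at each candidate:
  P (4, 16): total = 2476
  Q (17, 3): total = 1872
  R (6, 14): total = 1860
Minimum is at R with total 1860 blocks.

R, total 1860 blocks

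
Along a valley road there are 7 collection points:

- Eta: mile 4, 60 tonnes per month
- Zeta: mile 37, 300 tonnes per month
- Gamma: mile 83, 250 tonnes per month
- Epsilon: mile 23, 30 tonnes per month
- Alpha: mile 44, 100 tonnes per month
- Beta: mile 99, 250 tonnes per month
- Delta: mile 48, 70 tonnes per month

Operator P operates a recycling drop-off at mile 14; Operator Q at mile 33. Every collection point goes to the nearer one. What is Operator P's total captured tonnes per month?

The indifferent point is the midpoint (14+33)/2 = 23.5; collection points left of it (closer to Operator P at 14) go to Operator P, those right go to Operator Q.
  Eta at 4 (w=60) → Operator P
  Epsilon at 23 (w=30) → Operator P
  Zeta at 37 (w=300) → Operator Q
  Alpha at 44 (w=100) → Operator Q
  Delta at 48 (w=70) → Operator Q
  Gamma at 83 (w=250) → Operator Q
  Beta at 99 (w=250) → Operator Q
Operator P captures 90; Operator Q captures 970.

90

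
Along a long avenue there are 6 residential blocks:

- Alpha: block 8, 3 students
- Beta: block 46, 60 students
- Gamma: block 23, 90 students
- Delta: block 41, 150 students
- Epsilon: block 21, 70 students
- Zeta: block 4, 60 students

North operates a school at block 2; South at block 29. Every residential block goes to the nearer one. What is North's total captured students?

63

The indifferent point is the midpoint (2+29)/2 = 15.5; residential blocks left of it (closer to North at 2) go to North, those right go to South.
  Zeta at 4 (w=60) → North
  Alpha at 8 (w=3) → North
  Epsilon at 21 (w=70) → South
  Gamma at 23 (w=90) → South
  Delta at 41 (w=150) → South
  Beta at 46 (w=60) → South
North captures 63; South captures 370.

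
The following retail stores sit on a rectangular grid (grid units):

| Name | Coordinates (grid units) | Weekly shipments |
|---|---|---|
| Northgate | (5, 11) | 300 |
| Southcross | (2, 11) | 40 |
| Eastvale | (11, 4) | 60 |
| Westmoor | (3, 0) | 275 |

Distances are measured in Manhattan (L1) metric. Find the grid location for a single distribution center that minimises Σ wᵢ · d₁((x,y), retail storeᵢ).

Manhattan distance separates: Σwᵢ(|x−xᵢ|+|y−yᵢ|) = Σwᵢ|x−xᵢ| + Σwᵢ|y−yᵢ|, so x and y are optimised independently as 1-D weighted medians.
Total weight W = 675; half = 337.5.
x-coordinate, sorted with cumulative weight:
  x=2 (Southcross, w=40) cum 40
  x=3 (Westmoor, w=275) cum 315
  x=5 (Northgate, w=300) cum 615  ← median
  x=11 (Eastvale, w=60) cum 675
⇒ x* = 5
y-coordinate, sorted with cumulative weight:
  y=0 (Westmoor, w=275) cum 275
  y=4 (Eastvale, w=60) cum 335
  y=11 (Northgate, w=300) cum 635  ← median
  y=11 (Southcross, w=40) cum 675
⇒ y* = 11

(5, 11)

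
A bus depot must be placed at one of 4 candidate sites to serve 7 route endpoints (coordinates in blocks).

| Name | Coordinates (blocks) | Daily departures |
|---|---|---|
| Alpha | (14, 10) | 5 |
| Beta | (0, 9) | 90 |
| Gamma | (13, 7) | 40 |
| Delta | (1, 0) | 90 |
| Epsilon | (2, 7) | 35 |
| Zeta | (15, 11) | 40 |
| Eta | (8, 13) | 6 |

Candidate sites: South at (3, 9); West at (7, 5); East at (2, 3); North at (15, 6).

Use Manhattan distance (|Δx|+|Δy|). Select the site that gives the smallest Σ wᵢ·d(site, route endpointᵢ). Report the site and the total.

South, total 2519 blocks

Total weighted distance at each candidate:
  South (3, 9): total = 2519
  West (7, 5): total = 3219
  East (2, 3): total = 2851
  North (15, 6): total = 4339
Minimum is at South with total 2519 blocks.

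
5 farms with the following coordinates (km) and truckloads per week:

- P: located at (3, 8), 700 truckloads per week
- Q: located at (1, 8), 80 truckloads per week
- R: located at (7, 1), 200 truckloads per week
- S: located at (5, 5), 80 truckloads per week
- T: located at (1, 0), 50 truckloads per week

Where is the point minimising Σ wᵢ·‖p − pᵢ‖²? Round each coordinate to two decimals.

(3.63, 6.16)

The minimiser of Σwᵢ‖p−pᵢ‖² is the weighted centroid p* = (Σwᵢpᵢ)/(Σwᵢ).
Σwᵢ = 1110.
Σwᵢxᵢ = 700·3 + 80·1 + 200·7 + 80·5 + 50·1 = 4030.
Σwᵢyᵢ = 700·8 + 80·8 + 200·1 + 80·5 + 50·0 = 6840.
x* = 4030/1110 = 3.63, y* = 6840/1110 = 6.16.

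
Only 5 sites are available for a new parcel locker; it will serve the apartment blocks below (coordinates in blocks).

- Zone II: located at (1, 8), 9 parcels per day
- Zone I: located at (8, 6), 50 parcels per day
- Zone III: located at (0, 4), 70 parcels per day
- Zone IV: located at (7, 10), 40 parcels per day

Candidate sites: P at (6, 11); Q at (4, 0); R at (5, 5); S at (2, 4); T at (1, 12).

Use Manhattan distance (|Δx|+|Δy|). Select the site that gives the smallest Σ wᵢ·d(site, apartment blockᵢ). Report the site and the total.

R, total 963 blocks

Total weighted distance at each candidate:
  P (6, 11): total = 1412
  Q (4, 0): total = 1679
  R (5, 5): total = 963
  S (2, 4): total = 1025
  T (1, 12): total = 1636
Minimum is at R with total 963 blocks.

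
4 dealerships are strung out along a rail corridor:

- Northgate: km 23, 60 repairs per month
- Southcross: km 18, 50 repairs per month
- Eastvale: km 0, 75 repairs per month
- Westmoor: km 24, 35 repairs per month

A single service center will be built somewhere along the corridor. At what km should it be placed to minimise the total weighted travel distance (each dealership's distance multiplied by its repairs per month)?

x = 18

For a sum of weighted absolute distances on a line, the optimum is the weighted median (not the mean). Total weight W = 220; half-weight = 110.
Sort by position and accumulate weight:
  km 0 (Eastvale, w=75) → cum 75
  km 18 (Southcross, w=50) → cum 125  ≥ 110 → median here
  km 23 (Northgate, w=60) → cum 185
  km 24 (Westmoor, w=35) → cum 220
Optimal location: km 18.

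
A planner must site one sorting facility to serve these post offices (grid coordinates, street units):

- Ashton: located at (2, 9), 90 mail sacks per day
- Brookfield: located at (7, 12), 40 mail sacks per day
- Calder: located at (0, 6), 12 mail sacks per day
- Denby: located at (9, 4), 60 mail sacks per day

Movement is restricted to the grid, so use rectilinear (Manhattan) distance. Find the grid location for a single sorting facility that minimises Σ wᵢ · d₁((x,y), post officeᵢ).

Manhattan distance separates: Σwᵢ(|x−xᵢ|+|y−yᵢ|) = Σwᵢ|x−xᵢ| + Σwᵢ|y−yᵢ|, so x and y are optimised independently as 1-D weighted medians.
Total weight W = 202; half = 101.
x-coordinate, sorted with cumulative weight:
  x=0 (Calder, w=12) cum 12
  x=2 (Ashton, w=90) cum 102  ← median
  x=7 (Brookfield, w=40) cum 142
  x=9 (Denby, w=60) cum 202
⇒ x* = 2
y-coordinate, sorted with cumulative weight:
  y=4 (Denby, w=60) cum 60
  y=6 (Calder, w=12) cum 72
  y=9 (Ashton, w=90) cum 162  ← median
  y=12 (Brookfield, w=40) cum 202
⇒ y* = 9

(2, 9)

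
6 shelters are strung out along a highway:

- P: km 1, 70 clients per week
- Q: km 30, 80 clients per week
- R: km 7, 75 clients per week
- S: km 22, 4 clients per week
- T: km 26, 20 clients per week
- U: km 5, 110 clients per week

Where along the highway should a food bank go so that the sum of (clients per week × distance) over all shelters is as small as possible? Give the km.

x = 5

For a sum of weighted absolute distances on a line, the optimum is the weighted median (not the mean). Total weight W = 359; half-weight = 179.5.
Sort by position and accumulate weight:
  km 1 (P, w=70) → cum 70
  km 5 (U, w=110) → cum 180  ≥ 179.5 → median here
  km 7 (R, w=75) → cum 255
  km 22 (S, w=4) → cum 259
  km 26 (T, w=20) → cum 279
  km 30 (Q, w=80) → cum 359
Optimal location: km 5.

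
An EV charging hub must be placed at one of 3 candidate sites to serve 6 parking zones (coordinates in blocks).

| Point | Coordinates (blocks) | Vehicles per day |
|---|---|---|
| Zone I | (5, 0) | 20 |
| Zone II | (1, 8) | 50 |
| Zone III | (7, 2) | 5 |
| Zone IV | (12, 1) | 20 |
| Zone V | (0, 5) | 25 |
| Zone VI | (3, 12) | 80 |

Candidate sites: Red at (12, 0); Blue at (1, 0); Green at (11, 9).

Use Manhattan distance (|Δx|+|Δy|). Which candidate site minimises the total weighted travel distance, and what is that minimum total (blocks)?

Total weighted distance at each candidate:
  Red (12, 0): total = 3250
  Blue (1, 0): total = 2030
  Green (11, 9): total = 2340
Minimum is at Blue with total 2030 blocks.

Blue, total 2030 blocks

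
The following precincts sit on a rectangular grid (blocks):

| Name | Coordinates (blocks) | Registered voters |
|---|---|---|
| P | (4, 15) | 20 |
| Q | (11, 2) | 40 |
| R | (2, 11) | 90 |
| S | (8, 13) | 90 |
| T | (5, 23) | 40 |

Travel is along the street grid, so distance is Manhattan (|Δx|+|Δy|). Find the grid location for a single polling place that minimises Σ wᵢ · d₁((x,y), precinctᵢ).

(5, 13)

Manhattan distance separates: Σwᵢ(|x−xᵢ|+|y−yᵢ|) = Σwᵢ|x−xᵢ| + Σwᵢ|y−yᵢ|, so x and y are optimised independently as 1-D weighted medians.
Total weight W = 280; half = 140.
x-coordinate, sorted with cumulative weight:
  x=2 (R, w=90) cum 90
  x=4 (P, w=20) cum 110
  x=5 (T, w=40) cum 150  ← median
  x=8 (S, w=90) cum 240
  x=11 (Q, w=40) cum 280
⇒ x* = 5
y-coordinate, sorted with cumulative weight:
  y=2 (Q, w=40) cum 40
  y=11 (R, w=90) cum 130
  y=13 (S, w=90) cum 220  ← median
  y=15 (P, w=20) cum 240
  y=23 (T, w=40) cum 280
⇒ y* = 13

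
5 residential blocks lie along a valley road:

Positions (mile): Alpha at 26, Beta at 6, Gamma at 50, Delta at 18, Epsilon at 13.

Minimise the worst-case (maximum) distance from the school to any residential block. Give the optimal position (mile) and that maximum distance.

The 1-center on a line is the midpoint of the two extreme points: leftmost at 6, rightmost at 50.
Optimal location = (6 + 50)/2 = 28; maximum distance = (50 − 6)/2 = 22.

location 28, max distance 22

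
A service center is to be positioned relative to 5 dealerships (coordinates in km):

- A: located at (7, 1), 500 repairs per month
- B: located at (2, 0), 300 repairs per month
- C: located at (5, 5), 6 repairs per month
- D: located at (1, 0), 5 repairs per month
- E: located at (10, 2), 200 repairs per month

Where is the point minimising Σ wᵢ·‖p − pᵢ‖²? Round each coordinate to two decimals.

The minimiser of Σwᵢ‖p−pᵢ‖² is the weighted centroid p* = (Σwᵢpᵢ)/(Σwᵢ).
Σwᵢ = 1011.
Σwᵢxᵢ = 500·7 + 300·2 + 6·5 + 5·1 + 200·10 = 6135.
Σwᵢyᵢ = 500·1 + 300·0 + 6·5 + 5·0 + 200·2 = 930.
x* = 6135/1011 = 6.07, y* = 930/1011 = 0.92.

(6.07, 0.92)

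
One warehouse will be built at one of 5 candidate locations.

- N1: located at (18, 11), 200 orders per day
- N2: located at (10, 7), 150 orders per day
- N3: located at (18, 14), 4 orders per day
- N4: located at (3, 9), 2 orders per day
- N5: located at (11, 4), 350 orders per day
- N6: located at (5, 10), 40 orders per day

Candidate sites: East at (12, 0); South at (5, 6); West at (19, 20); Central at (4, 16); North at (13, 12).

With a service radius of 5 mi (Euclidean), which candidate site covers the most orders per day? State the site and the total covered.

Coverage radius r = 5 mi; a point is covered iff (Δx)²+(Δy)² ≤ 5² = 25.
  East (12, 0): covers {N5} → 350
  South (5, 6): covers {N4, N6} → 42
  West (19, 20): covers {none} → 0
  Central (4, 16): covers {none} → 0
  North (13, 12): covers {none} → 0
Maximum coverage at East: 350 orders per day.

East, covering 350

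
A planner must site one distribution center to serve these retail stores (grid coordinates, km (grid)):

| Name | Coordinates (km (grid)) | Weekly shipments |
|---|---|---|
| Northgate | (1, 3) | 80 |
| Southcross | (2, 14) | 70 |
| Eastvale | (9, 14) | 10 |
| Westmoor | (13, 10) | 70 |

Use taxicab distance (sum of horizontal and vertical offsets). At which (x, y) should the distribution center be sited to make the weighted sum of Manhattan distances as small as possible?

(2, 10)

Manhattan distance separates: Σwᵢ(|x−xᵢ|+|y−yᵢ|) = Σwᵢ|x−xᵢ| + Σwᵢ|y−yᵢ|, so x and y are optimised independently as 1-D weighted medians.
Total weight W = 230; half = 115.
x-coordinate, sorted with cumulative weight:
  x=1 (Northgate, w=80) cum 80
  x=2 (Southcross, w=70) cum 150  ← median
  x=9 (Eastvale, w=10) cum 160
  x=13 (Westmoor, w=70) cum 230
⇒ x* = 2
y-coordinate, sorted with cumulative weight:
  y=3 (Northgate, w=80) cum 80
  y=10 (Westmoor, w=70) cum 150  ← median
  y=14 (Southcross, w=70) cum 220
  y=14 (Eastvale, w=10) cum 230
⇒ y* = 10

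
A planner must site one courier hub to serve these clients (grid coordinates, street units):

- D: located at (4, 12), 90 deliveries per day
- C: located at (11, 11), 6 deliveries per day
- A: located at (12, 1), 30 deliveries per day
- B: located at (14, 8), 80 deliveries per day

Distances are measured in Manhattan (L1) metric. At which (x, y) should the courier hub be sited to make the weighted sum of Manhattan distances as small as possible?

Manhattan distance separates: Σwᵢ(|x−xᵢ|+|y−yᵢ|) = Σwᵢ|x−xᵢ| + Σwᵢ|y−yᵢ|, so x and y are optimised independently as 1-D weighted medians.
Total weight W = 206; half = 103.
x-coordinate, sorted with cumulative weight:
  x=4 (D, w=90) cum 90
  x=11 (C, w=6) cum 96
  x=12 (A, w=30) cum 126  ← median
  x=14 (B, w=80) cum 206
⇒ x* = 12
y-coordinate, sorted with cumulative weight:
  y=1 (A, w=30) cum 30
  y=8 (B, w=80) cum 110  ← median
  y=11 (C, w=6) cum 116
  y=12 (D, w=90) cum 206
⇒ y* = 8

(12, 8)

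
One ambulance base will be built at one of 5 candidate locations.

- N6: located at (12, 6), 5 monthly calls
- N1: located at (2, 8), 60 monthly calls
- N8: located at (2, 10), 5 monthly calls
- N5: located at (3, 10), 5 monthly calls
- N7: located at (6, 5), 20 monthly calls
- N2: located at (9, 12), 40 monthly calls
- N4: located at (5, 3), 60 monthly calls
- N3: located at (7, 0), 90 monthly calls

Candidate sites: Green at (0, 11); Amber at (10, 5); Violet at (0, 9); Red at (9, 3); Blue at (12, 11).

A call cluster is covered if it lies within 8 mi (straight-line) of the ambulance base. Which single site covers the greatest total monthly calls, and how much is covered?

Amber, covering 215

Coverage radius r = 8 mi; a point is covered iff (Δx)²+(Δy)² ≤ 8² = 64.
  Green (0, 11): covers {N1, N8, N5} → 70
  Amber (10, 5): covers {N6, N7, N2, N4, N3} → 215
  Violet (0, 9): covers {N1, N8, N5, N7, N4} → 150
  Red (9, 3): covers {N6, N7, N4, N3} → 175
  Blue (12, 11): covers {N6, N2} → 45
Maximum coverage at Amber: 215 monthly calls.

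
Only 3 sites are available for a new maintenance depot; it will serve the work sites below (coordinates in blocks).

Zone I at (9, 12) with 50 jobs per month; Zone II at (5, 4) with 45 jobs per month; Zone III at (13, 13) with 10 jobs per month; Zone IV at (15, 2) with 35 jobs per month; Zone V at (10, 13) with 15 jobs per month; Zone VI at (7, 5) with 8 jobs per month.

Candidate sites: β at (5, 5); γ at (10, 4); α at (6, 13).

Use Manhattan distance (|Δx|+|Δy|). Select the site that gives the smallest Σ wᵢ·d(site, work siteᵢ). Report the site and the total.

γ, total 1207 blocks

Total weighted distance at each candidate:
  β (5, 5): total = 1421
  γ (10, 4): total = 1207
  α (6, 13): total = 1552
Minimum is at γ with total 1207 blocks.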